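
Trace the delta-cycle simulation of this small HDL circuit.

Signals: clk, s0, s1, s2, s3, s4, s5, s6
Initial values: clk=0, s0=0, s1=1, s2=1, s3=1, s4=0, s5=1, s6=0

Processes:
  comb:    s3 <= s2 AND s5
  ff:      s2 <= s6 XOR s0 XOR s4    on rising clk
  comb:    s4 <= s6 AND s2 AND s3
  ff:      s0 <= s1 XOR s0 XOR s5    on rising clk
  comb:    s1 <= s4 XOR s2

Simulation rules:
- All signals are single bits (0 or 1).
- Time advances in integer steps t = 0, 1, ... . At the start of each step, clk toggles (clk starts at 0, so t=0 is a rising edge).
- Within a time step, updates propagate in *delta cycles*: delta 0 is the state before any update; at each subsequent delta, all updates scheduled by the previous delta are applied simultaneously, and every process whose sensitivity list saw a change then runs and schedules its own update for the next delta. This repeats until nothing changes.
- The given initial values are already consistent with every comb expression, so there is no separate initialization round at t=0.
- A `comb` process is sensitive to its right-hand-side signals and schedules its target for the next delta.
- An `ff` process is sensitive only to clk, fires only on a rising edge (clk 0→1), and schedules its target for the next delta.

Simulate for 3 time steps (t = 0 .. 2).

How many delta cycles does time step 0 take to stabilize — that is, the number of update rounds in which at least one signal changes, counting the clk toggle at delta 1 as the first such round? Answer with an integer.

[bits: s4,clk,s0,s3,s1,s6,s2,s5]
t=0: Δ0=00011011 Δ1=01011011 Δ2=01011001 Δ3=01000001 | 3Δ
t=1: Δ0=01000001 Δ1=00000001 | 1Δ
t=2: Δ0=00000001 Δ1=01000001 Δ2=01100001 | 2Δ

3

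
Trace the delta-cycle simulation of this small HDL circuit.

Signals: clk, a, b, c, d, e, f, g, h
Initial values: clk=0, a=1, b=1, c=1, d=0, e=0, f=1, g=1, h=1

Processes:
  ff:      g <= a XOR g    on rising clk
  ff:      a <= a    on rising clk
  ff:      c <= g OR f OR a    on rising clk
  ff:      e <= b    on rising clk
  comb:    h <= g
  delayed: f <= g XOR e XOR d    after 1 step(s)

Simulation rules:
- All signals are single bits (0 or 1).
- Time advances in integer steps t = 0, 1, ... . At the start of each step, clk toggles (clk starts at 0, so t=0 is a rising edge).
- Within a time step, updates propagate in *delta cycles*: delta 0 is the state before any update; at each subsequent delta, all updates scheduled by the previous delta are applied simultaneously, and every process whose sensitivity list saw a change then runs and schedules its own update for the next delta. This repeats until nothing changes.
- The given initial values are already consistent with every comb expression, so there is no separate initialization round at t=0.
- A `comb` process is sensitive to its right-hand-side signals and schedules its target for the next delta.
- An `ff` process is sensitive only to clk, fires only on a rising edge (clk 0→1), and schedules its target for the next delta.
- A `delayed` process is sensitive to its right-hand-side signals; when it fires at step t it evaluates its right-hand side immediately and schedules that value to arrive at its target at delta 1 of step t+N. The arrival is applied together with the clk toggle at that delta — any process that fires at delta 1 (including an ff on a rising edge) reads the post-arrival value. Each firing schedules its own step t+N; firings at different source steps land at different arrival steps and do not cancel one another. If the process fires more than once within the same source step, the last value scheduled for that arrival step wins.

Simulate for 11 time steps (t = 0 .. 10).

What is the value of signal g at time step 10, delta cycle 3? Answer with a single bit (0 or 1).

t=0 Δ0: c=1 d=0 f=1 e=0 clk=0 h=1 g=1 b=1 a=1
  Δ1: clk:0→1
  Δ2: e:0→1, g:1→0
  Δ3: h:1→0
  (3Δ to stable)
t=1 Δ0: c=1 d=0 f=1 e=1 clk=1 h=0 g=0 b=1 a=1
  Δ1: clk:1→0
  (1Δ to stable)
t=2 Δ0: c=1 d=0 f=1 e=1 clk=0 h=0 g=0 b=1 a=1
  Δ1: clk:0→1
  Δ2: g:0→1
  Δ3: h:0→1
  (3Δ to stable)
t=3 Δ0: c=1 d=0 f=1 e=1 clk=1 h=1 g=1 b=1 a=1
  Δ1: f:1→0, clk:1→0
  (1Δ to stable)
t=4 Δ0: c=1 d=0 f=0 e=1 clk=0 h=1 g=1 b=1 a=1
  Δ1: clk:0→1
  Δ2: g:1→0
  Δ3: h:1→0
  (3Δ to stable)
t=5 Δ0: c=1 d=0 f=0 e=1 clk=1 h=0 g=0 b=1 a=1
  Δ1: f:0→1, clk:1→0
  (1Δ to stable)
t=6 Δ0: c=1 d=0 f=1 e=1 clk=0 h=0 g=0 b=1 a=1
  Δ1: clk:0→1
  Δ2: g:0→1
  Δ3: h:0→1
  (3Δ to stable)
t=7 Δ0: c=1 d=0 f=1 e=1 clk=1 h=1 g=1 b=1 a=1
  Δ1: f:1→0, clk:1→0
  (1Δ to stable)
t=8 Δ0: c=1 d=0 f=0 e=1 clk=0 h=1 g=1 b=1 a=1
  Δ1: clk:0→1
  Δ2: g:1→0
  Δ3: h:1→0
  (3Δ to stable)
t=9 Δ0: c=1 d=0 f=0 e=1 clk=1 h=0 g=0 b=1 a=1
  Δ1: f:0→1, clk:1→0
  (1Δ to stable)
t=10 Δ0: c=1 d=0 f=1 e=1 clk=0 h=0 g=0 b=1 a=1
  Δ1: clk:0→1
  Δ2: g:0→1
  Δ3: h:0→1
  (3Δ to stable)

1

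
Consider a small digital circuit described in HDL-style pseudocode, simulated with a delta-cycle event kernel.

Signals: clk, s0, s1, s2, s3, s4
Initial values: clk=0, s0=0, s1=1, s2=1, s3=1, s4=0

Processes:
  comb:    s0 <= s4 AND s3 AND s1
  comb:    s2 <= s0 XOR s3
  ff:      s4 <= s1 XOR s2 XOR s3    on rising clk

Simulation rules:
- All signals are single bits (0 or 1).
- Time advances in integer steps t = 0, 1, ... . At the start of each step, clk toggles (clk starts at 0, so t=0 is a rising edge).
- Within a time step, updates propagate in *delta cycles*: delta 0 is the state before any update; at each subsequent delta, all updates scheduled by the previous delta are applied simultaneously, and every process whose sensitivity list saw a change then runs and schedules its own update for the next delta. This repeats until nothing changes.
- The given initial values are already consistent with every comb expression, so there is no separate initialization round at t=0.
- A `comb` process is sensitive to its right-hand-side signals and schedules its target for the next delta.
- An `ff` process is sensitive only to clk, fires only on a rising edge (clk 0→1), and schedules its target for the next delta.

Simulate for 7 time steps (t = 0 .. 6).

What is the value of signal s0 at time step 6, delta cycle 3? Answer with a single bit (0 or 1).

0

[bits: s0,s4,s3,s2,clk,s1]
t=0: Δ0=001101 Δ1=001111 Δ2=011111 Δ3=111111 Δ4=111011 | 4Δ
t=1: Δ0=111011 Δ1=111001 | 1Δ
t=2: Δ0=111001 Δ1=111011 Δ2=101011 Δ3=001011 Δ4=001111 | 4Δ
t=3: Δ0=001111 Δ1=001101 | 1Δ
t=4: Δ0=001101 Δ1=001111 Δ2=011111 Δ3=111111 Δ4=111011 | 4Δ
t=5: Δ0=111011 Δ1=111001 | 1Δ
t=6: Δ0=111001 Δ1=111011 Δ2=101011 Δ3=001011 Δ4=001111 | 4Δ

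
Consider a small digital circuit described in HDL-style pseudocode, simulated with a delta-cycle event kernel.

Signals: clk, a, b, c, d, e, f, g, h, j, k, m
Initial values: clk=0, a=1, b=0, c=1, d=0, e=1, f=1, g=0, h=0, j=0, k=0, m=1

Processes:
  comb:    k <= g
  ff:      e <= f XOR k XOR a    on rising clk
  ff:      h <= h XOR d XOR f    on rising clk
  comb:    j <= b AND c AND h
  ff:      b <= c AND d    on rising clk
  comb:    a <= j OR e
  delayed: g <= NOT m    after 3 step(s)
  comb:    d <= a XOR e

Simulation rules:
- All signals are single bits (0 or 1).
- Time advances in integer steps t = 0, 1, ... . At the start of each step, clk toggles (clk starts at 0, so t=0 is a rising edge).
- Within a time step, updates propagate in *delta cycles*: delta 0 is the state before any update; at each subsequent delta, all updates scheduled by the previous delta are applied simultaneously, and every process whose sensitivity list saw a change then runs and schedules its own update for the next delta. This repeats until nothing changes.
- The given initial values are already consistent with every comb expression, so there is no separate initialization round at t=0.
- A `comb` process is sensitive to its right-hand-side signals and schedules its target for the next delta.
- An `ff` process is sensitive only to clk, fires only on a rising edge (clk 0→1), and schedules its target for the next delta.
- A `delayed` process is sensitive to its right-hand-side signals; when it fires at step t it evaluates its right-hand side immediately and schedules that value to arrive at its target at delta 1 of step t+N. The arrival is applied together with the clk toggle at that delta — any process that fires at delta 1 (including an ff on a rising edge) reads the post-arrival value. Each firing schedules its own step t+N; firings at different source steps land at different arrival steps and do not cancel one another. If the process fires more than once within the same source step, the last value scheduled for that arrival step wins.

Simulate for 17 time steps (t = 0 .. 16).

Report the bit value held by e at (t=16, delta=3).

[bits: f,c,h,clk,e,g,b,k,j,d,m,a]
t=0: Δ0=110010000011 Δ1=110110000011 Δ2=111100000011 Δ3=111100000110 Δ4=111100000010 | 4Δ
t=1: Δ0=111100000010 Δ1=111000000010 | 1Δ
t=2: Δ0=111000000010 Δ1=111100000010 Δ2=110110000010 Δ3=110110000111 Δ4=110110000011 | 4Δ
t=3: Δ0=110110000011 Δ1=110010000011 | 1Δ
t=4: Δ0=110010000011 Δ1=110110000011 Δ2=111100000011 Δ3=111100000110 Δ4=111100000010 | 4Δ
t=5: Δ0=111100000010 Δ1=111000000010 | 1Δ
t=6: Δ0=111000000010 Δ1=111100000010 Δ2=110110000010 Δ3=110110000111 Δ4=110110000011 | 4Δ
t=7: Δ0=110110000011 Δ1=110010000011 | 1Δ
t=8: Δ0=110010000011 Δ1=110110000011 Δ2=111100000011 Δ3=111100000110 Δ4=111100000010 | 4Δ
t=9: Δ0=111100000010 Δ1=111000000010 | 1Δ
t=10: Δ0=111000000010 Δ1=111100000010 Δ2=110110000010 Δ3=110110000111 Δ4=110110000011 | 4Δ
t=11: Δ0=110110000011 Δ1=110010000011 | 1Δ
t=12: Δ0=110010000011 Δ1=110110000011 Δ2=111100000011 Δ3=111100000110 Δ4=111100000010 | 4Δ
t=13: Δ0=111100000010 Δ1=111000000010 | 1Δ
t=14: Δ0=111000000010 Δ1=111100000010 Δ2=110110000010 Δ3=110110000111 Δ4=110110000011 | 4Δ
t=15: Δ0=110110000011 Δ1=110010000011 | 1Δ
t=16: Δ0=110010000011 Δ1=110110000011 Δ2=111100000011 Δ3=111100000110 Δ4=111100000010 | 4Δ

0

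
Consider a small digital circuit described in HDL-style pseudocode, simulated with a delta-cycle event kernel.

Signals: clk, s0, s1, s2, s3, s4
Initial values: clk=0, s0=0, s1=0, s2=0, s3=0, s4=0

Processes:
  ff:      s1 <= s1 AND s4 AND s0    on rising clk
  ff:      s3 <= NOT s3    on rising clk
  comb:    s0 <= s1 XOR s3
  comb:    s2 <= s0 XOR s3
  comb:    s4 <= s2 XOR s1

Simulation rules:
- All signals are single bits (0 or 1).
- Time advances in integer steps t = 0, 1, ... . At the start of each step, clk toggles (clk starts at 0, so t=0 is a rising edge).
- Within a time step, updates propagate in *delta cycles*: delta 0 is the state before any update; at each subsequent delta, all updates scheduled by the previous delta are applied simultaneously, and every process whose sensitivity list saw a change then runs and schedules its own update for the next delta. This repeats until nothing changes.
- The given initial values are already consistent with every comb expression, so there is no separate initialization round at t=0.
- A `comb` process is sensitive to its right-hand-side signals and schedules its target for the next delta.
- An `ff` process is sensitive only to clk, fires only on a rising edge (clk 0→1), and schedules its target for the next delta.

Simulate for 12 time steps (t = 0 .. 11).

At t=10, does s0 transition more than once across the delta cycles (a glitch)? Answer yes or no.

no

t=0 Δ0: s3=0 s0=0 clk=0 s1=0 s2=0 s4=0
  Δ1: clk:0→1
  Δ2: s3:0→1
  Δ3: s0:0→1, s2:0→1
  Δ4: s2:1→0, s4:0→1
  Δ5: s4:1→0
  (5Δ to stable)
t=1 Δ0: s3=1 s0=1 clk=1 s1=0 s2=0 s4=0
  Δ1: clk:1→0
  (1Δ to stable)
t=2 Δ0: s3=1 s0=1 clk=0 s1=0 s2=0 s4=0
  Δ1: clk:0→1
  Δ2: s3:1→0
  Δ3: s0:1→0, s2:0→1
  Δ4: s2:1→0, s4:0→1
  Δ5: s4:1→0
  (5Δ to stable)
t=3 Δ0: s3=0 s0=0 clk=1 s1=0 s2=0 s4=0
  Δ1: clk:1→0
  (1Δ to stable)
t=4 Δ0: s3=0 s0=0 clk=0 s1=0 s2=0 s4=0
  Δ1: clk:0→1
  Δ2: s3:0→1
  Δ3: s0:0→1, s2:0→1
  Δ4: s2:1→0, s4:0→1
  Δ5: s4:1→0
  (5Δ to stable)
t=5 Δ0: s3=1 s0=1 clk=1 s1=0 s2=0 s4=0
  Δ1: clk:1→0
  (1Δ to stable)
t=6 Δ0: s3=1 s0=1 clk=0 s1=0 s2=0 s4=0
  Δ1: clk:0→1
  Δ2: s3:1→0
  Δ3: s0:1→0, s2:0→1
  Δ4: s2:1→0, s4:0→1
  Δ5: s4:1→0
  (5Δ to stable)
t=7 Δ0: s3=0 s0=0 clk=1 s1=0 s2=0 s4=0
  Δ1: clk:1→0
  (1Δ to stable)
t=8 Δ0: s3=0 s0=0 clk=0 s1=0 s2=0 s4=0
  Δ1: clk:0→1
  Δ2: s3:0→1
  Δ3: s0:0→1, s2:0→1
  Δ4: s2:1→0, s4:0→1
  Δ5: s4:1→0
  (5Δ to stable)
t=9 Δ0: s3=1 s0=1 clk=1 s1=0 s2=0 s4=0
  Δ1: clk:1→0
  (1Δ to stable)
t=10 Δ0: s3=1 s0=1 clk=0 s1=0 s2=0 s4=0
  Δ1: clk:0→1
  Δ2: s3:1→0
  Δ3: s0:1→0, s2:0→1
  Δ4: s2:1→0, s4:0→1
  Δ5: s4:1→0
  (5Δ to stable)
t=11 Δ0: s3=0 s0=0 clk=1 s1=0 s2=0 s4=0
  Δ1: clk:1→0
  (1Δ to stable)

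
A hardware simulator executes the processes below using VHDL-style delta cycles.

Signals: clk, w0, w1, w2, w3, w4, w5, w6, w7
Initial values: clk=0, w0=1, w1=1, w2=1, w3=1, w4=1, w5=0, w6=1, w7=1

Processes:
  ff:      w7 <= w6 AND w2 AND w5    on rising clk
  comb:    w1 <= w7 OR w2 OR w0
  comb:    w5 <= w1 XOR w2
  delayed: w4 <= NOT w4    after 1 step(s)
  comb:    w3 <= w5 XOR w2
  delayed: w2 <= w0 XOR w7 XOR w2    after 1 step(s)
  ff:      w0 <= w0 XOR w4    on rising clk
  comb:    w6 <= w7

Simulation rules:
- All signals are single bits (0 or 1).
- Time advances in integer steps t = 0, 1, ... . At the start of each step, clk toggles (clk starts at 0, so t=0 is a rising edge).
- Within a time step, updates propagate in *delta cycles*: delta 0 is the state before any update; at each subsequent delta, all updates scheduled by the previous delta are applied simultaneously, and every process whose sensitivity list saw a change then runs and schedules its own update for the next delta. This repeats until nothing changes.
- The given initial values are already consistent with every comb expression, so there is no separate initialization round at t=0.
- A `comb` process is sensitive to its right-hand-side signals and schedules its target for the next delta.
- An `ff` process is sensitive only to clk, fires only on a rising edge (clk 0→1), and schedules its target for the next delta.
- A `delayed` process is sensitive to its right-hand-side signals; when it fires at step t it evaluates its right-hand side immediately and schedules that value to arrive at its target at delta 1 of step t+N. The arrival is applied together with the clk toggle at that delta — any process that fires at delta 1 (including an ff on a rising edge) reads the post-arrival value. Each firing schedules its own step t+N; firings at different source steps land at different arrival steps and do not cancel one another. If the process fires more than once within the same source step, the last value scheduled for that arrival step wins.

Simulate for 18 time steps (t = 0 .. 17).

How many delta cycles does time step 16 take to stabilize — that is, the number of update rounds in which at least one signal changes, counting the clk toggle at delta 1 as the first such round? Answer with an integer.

3

[bits: w3,w7,w2,w0,w4,clk,w5,w1,w6]
t=0: Δ0=111110011 Δ1=111111011 Δ2=101011011 Δ3=101011010 | 3Δ
t=1: Δ0=101011010 Δ1=101010010 | 1Δ
t=2: Δ0=101010010 Δ1=101011010 Δ2=101111010 | 2Δ
t=3: Δ0=101111010 Δ1=100110010 Δ2=000110110 Δ3=100110110 | 3Δ
t=4: Δ0=100110110 Δ1=101111110 Δ2=001011010 Δ3=101011010 | 3Δ
t=5: Δ0=101011010 Δ1=101010010 | 1Δ
t=6: Δ0=101010010 Δ1=101011010 Δ2=101111010 | 2Δ
t=7: Δ0=101111010 Δ1=100110010 Δ2=000110110 Δ3=100110110 | 3Δ
t=8: Δ0=100110110 Δ1=101111110 Δ2=001011010 Δ3=101011010 | 3Δ
t=9: Δ0=101011010 Δ1=101010010 | 1Δ
t=10: Δ0=101010010 Δ1=101011010 Δ2=101111010 | 2Δ
t=11: Δ0=101111010 Δ1=100110010 Δ2=000110110 Δ3=100110110 | 3Δ
t=12: Δ0=100110110 Δ1=101111110 Δ2=001011010 Δ3=101011010 | 3Δ
t=13: Δ0=101011010 Δ1=101010010 | 1Δ
t=14: Δ0=101010010 Δ1=101011010 Δ2=101111010 | 2Δ
t=15: Δ0=101111010 Δ1=100110010 Δ2=000110110 Δ3=100110110 | 3Δ
t=16: Δ0=100110110 Δ1=101111110 Δ2=001011010 Δ3=101011010 | 3Δ
t=17: Δ0=101011010 Δ1=101010010 | 1Δ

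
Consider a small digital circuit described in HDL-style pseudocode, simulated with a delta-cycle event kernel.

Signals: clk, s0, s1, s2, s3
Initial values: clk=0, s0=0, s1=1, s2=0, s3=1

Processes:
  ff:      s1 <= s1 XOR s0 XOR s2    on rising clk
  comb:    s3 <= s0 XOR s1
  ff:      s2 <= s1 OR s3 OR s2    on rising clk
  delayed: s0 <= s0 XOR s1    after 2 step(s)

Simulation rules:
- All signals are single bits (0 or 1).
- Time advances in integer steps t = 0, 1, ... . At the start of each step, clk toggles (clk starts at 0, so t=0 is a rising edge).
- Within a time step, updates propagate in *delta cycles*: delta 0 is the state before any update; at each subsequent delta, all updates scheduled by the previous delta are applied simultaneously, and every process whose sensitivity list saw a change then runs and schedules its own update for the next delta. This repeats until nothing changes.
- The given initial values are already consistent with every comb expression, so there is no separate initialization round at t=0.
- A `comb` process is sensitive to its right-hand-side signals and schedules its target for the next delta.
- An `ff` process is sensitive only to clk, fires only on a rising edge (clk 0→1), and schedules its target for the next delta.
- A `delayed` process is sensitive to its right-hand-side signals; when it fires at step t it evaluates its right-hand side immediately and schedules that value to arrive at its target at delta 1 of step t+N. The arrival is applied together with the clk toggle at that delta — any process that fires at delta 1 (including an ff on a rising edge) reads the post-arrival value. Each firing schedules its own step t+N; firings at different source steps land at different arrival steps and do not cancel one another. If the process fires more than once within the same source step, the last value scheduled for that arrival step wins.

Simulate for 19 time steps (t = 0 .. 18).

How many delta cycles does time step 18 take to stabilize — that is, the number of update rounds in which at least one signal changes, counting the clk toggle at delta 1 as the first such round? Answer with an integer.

t0.Δ0 clk=0 s0=0 s2=0 s1=1 s3=1
t0.Δ1 clk=1 s0=0 s2=0 s1=1 s3=1
t0.Δ2 clk=1 s0=0 s2=1 s1=1 s3=1
t1.Δ0 clk=1 s0=0 s2=1 s1=1 s3=1
t1.Δ1 clk=0 s0=0 s2=1 s1=1 s3=1
t2.Δ0 clk=0 s0=0 s2=1 s1=1 s3=1
t2.Δ1 clk=1 s0=0 s2=1 s1=1 s3=1
t2.Δ2 clk=1 s0=0 s2=1 s1=0 s3=1
t2.Δ3 clk=1 s0=0 s2=1 s1=0 s3=0
t3.Δ0 clk=1 s0=0 s2=1 s1=0 s3=0
t3.Δ1 clk=0 s0=0 s2=1 s1=0 s3=0
t4.Δ0 clk=0 s0=0 s2=1 s1=0 s3=0
t4.Δ1 clk=1 s0=0 s2=1 s1=0 s3=0
t4.Δ2 clk=1 s0=0 s2=1 s1=1 s3=0
t4.Δ3 clk=1 s0=0 s2=1 s1=1 s3=1
t5.Δ0 clk=1 s0=0 s2=1 s1=1 s3=1
t5.Δ1 clk=0 s0=0 s2=1 s1=1 s3=1
t6.Δ0 clk=0 s0=0 s2=1 s1=1 s3=1
t6.Δ1 clk=1 s0=1 s2=1 s1=1 s3=1
t6.Δ2 clk=1 s0=1 s2=1 s1=1 s3=0
t7.Δ0 clk=1 s0=1 s2=1 s1=1 s3=0
t7.Δ1 clk=0 s0=1 s2=1 s1=1 s3=0
t8.Δ0 clk=0 s0=1 s2=1 s1=1 s3=0
t8.Δ1 clk=1 s0=0 s2=1 s1=1 s3=0
t8.Δ2 clk=1 s0=0 s2=1 s1=0 s3=1
t8.Δ3 clk=1 s0=0 s2=1 s1=0 s3=0
t9.Δ0 clk=1 s0=0 s2=1 s1=0 s3=0
t9.Δ1 clk=0 s0=0 s2=1 s1=0 s3=0
t10.Δ0 clk=0 s0=0 s2=1 s1=0 s3=0
t10.Δ1 clk=1 s0=0 s2=1 s1=0 s3=0
t10.Δ2 clk=1 s0=0 s2=1 s1=1 s3=0
t10.Δ3 clk=1 s0=0 s2=1 s1=1 s3=1
t11.Δ0 clk=1 s0=0 s2=1 s1=1 s3=1
t11.Δ1 clk=0 s0=0 s2=1 s1=1 s3=1
t12.Δ0 clk=0 s0=0 s2=1 s1=1 s3=1
t12.Δ1 clk=1 s0=1 s2=1 s1=1 s3=1
t12.Δ2 clk=1 s0=1 s2=1 s1=1 s3=0
t13.Δ0 clk=1 s0=1 s2=1 s1=1 s3=0
t13.Δ1 clk=0 s0=1 s2=1 s1=1 s3=0
t14.Δ0 clk=0 s0=1 s2=1 s1=1 s3=0
t14.Δ1 clk=1 s0=0 s2=1 s1=1 s3=0
t14.Δ2 clk=1 s0=0 s2=1 s1=0 s3=1
t14.Δ3 clk=1 s0=0 s2=1 s1=0 s3=0
t15.Δ0 clk=1 s0=0 s2=1 s1=0 s3=0
t15.Δ1 clk=0 s0=0 s2=1 s1=0 s3=0
t16.Δ0 clk=0 s0=0 s2=1 s1=0 s3=0
t16.Δ1 clk=1 s0=0 s2=1 s1=0 s3=0
t16.Δ2 clk=1 s0=0 s2=1 s1=1 s3=0
t16.Δ3 clk=1 s0=0 s2=1 s1=1 s3=1
t17.Δ0 clk=1 s0=0 s2=1 s1=1 s3=1
t17.Δ1 clk=0 s0=0 s2=1 s1=1 s3=1
t18.Δ0 clk=0 s0=0 s2=1 s1=1 s3=1
t18.Δ1 clk=1 s0=1 s2=1 s1=1 s3=1
t18.Δ2 clk=1 s0=1 s2=1 s1=1 s3=0

2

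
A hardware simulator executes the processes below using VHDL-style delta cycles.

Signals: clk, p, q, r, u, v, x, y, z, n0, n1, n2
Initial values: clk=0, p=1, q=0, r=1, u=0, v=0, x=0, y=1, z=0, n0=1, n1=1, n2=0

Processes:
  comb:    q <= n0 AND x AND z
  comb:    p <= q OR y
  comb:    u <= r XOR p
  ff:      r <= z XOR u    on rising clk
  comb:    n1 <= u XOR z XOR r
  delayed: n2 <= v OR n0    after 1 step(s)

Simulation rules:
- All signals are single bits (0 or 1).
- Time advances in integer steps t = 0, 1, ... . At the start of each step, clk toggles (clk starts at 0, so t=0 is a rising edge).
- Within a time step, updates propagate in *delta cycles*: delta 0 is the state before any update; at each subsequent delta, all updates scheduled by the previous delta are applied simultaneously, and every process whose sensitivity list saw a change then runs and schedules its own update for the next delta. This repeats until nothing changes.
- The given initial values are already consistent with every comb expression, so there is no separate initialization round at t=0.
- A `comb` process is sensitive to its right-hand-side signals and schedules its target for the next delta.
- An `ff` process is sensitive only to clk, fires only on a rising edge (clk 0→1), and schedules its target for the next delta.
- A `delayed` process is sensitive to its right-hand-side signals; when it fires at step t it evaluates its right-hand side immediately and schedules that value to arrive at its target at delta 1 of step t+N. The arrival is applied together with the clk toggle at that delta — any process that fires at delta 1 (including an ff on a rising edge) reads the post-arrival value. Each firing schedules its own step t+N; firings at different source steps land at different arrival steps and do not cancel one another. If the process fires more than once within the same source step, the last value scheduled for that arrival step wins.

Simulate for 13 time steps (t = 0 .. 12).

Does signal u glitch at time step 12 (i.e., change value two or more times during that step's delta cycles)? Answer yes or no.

t0.Δ0 v=0 u=0 n2=0 n1=1 clk=0 y=1 r=1 z=0 n0=1 q=0 x=0 p=1
t0.Δ1 v=0 u=0 n2=0 n1=1 clk=1 y=1 r=1 z=0 n0=1 q=0 x=0 p=1
t0.Δ2 v=0 u=0 n2=0 n1=1 clk=1 y=1 r=0 z=0 n0=1 q=0 x=0 p=1
t0.Δ3 v=0 u=1 n2=0 n1=0 clk=1 y=1 r=0 z=0 n0=1 q=0 x=0 p=1
t0.Δ4 v=0 u=1 n2=0 n1=1 clk=1 y=1 r=0 z=0 n0=1 q=0 x=0 p=1
t1.Δ0 v=0 u=1 n2=0 n1=1 clk=1 y=1 r=0 z=0 n0=1 q=0 x=0 p=1
t1.Δ1 v=0 u=1 n2=0 n1=1 clk=0 y=1 r=0 z=0 n0=1 q=0 x=0 p=1
t2.Δ0 v=0 u=1 n2=0 n1=1 clk=0 y=1 r=0 z=0 n0=1 q=0 x=0 p=1
t2.Δ1 v=0 u=1 n2=0 n1=1 clk=1 y=1 r=0 z=0 n0=1 q=0 x=0 p=1
t2.Δ2 v=0 u=1 n2=0 n1=1 clk=1 y=1 r=1 z=0 n0=1 q=0 x=0 p=1
t2.Δ3 v=0 u=0 n2=0 n1=0 clk=1 y=1 r=1 z=0 n0=1 q=0 x=0 p=1
t2.Δ4 v=0 u=0 n2=0 n1=1 clk=1 y=1 r=1 z=0 n0=1 q=0 x=0 p=1
t3.Δ0 v=0 u=0 n2=0 n1=1 clk=1 y=1 r=1 z=0 n0=1 q=0 x=0 p=1
t3.Δ1 v=0 u=0 n2=0 n1=1 clk=0 y=1 r=1 z=0 n0=1 q=0 x=0 p=1
t4.Δ0 v=0 u=0 n2=0 n1=1 clk=0 y=1 r=1 z=0 n0=1 q=0 x=0 p=1
t4.Δ1 v=0 u=0 n2=0 n1=1 clk=1 y=1 r=1 z=0 n0=1 q=0 x=0 p=1
t4.Δ2 v=0 u=0 n2=0 n1=1 clk=1 y=1 r=0 z=0 n0=1 q=0 x=0 p=1
t4.Δ3 v=0 u=1 n2=0 n1=0 clk=1 y=1 r=0 z=0 n0=1 q=0 x=0 p=1
t4.Δ4 v=0 u=1 n2=0 n1=1 clk=1 y=1 r=0 z=0 n0=1 q=0 x=0 p=1
t5.Δ0 v=0 u=1 n2=0 n1=1 clk=1 y=1 r=0 z=0 n0=1 q=0 x=0 p=1
t5.Δ1 v=0 u=1 n2=0 n1=1 clk=0 y=1 r=0 z=0 n0=1 q=0 x=0 p=1
t6.Δ0 v=0 u=1 n2=0 n1=1 clk=0 y=1 r=0 z=0 n0=1 q=0 x=0 p=1
t6.Δ1 v=0 u=1 n2=0 n1=1 clk=1 y=1 r=0 z=0 n0=1 q=0 x=0 p=1
t6.Δ2 v=0 u=1 n2=0 n1=1 clk=1 y=1 r=1 z=0 n0=1 q=0 x=0 p=1
t6.Δ3 v=0 u=0 n2=0 n1=0 clk=1 y=1 r=1 z=0 n0=1 q=0 x=0 p=1
t6.Δ4 v=0 u=0 n2=0 n1=1 clk=1 y=1 r=1 z=0 n0=1 q=0 x=0 p=1
t7.Δ0 v=0 u=0 n2=0 n1=1 clk=1 y=1 r=1 z=0 n0=1 q=0 x=0 p=1
t7.Δ1 v=0 u=0 n2=0 n1=1 clk=0 y=1 r=1 z=0 n0=1 q=0 x=0 p=1
t8.Δ0 v=0 u=0 n2=0 n1=1 clk=0 y=1 r=1 z=0 n0=1 q=0 x=0 p=1
t8.Δ1 v=0 u=0 n2=0 n1=1 clk=1 y=1 r=1 z=0 n0=1 q=0 x=0 p=1
t8.Δ2 v=0 u=0 n2=0 n1=1 clk=1 y=1 r=0 z=0 n0=1 q=0 x=0 p=1
t8.Δ3 v=0 u=1 n2=0 n1=0 clk=1 y=1 r=0 z=0 n0=1 q=0 x=0 p=1
t8.Δ4 v=0 u=1 n2=0 n1=1 clk=1 y=1 r=0 z=0 n0=1 q=0 x=0 p=1
t9.Δ0 v=0 u=1 n2=0 n1=1 clk=1 y=1 r=0 z=0 n0=1 q=0 x=0 p=1
t9.Δ1 v=0 u=1 n2=0 n1=1 clk=0 y=1 r=0 z=0 n0=1 q=0 x=0 p=1
t10.Δ0 v=0 u=1 n2=0 n1=1 clk=0 y=1 r=0 z=0 n0=1 q=0 x=0 p=1
t10.Δ1 v=0 u=1 n2=0 n1=1 clk=1 y=1 r=0 z=0 n0=1 q=0 x=0 p=1
t10.Δ2 v=0 u=1 n2=0 n1=1 clk=1 y=1 r=1 z=0 n0=1 q=0 x=0 p=1
t10.Δ3 v=0 u=0 n2=0 n1=0 clk=1 y=1 r=1 z=0 n0=1 q=0 x=0 p=1
t10.Δ4 v=0 u=0 n2=0 n1=1 clk=1 y=1 r=1 z=0 n0=1 q=0 x=0 p=1
t11.Δ0 v=0 u=0 n2=0 n1=1 clk=1 y=1 r=1 z=0 n0=1 q=0 x=0 p=1
t11.Δ1 v=0 u=0 n2=0 n1=1 clk=0 y=1 r=1 z=0 n0=1 q=0 x=0 p=1
t12.Δ0 v=0 u=0 n2=0 n1=1 clk=0 y=1 r=1 z=0 n0=1 q=0 x=0 p=1
t12.Δ1 v=0 u=0 n2=0 n1=1 clk=1 y=1 r=1 z=0 n0=1 q=0 x=0 p=1
t12.Δ2 v=0 u=0 n2=0 n1=1 clk=1 y=1 r=0 z=0 n0=1 q=0 x=0 p=1
t12.Δ3 v=0 u=1 n2=0 n1=0 clk=1 y=1 r=0 z=0 n0=1 q=0 x=0 p=1
t12.Δ4 v=0 u=1 n2=0 n1=1 clk=1 y=1 r=0 z=0 n0=1 q=0 x=0 p=1

no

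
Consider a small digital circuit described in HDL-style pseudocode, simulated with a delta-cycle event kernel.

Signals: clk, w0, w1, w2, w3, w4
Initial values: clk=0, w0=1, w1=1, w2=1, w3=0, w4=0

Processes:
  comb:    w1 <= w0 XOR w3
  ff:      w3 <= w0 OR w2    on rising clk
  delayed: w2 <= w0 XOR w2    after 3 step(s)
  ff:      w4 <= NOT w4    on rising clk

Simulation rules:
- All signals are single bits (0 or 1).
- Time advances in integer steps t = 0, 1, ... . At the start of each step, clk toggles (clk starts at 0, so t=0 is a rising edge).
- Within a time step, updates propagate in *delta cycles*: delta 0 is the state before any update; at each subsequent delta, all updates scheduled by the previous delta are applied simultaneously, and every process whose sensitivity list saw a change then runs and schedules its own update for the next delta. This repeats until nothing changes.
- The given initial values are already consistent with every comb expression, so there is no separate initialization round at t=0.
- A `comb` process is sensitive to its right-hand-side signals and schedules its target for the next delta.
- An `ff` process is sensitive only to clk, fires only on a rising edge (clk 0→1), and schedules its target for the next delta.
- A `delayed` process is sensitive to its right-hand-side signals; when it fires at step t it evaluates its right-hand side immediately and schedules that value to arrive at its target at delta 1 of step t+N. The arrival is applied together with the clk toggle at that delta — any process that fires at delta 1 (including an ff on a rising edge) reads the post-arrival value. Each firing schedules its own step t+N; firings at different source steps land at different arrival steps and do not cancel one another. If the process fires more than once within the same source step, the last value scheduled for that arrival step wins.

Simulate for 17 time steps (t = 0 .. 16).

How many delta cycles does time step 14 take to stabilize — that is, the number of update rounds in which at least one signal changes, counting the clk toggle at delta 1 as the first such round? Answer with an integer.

2

t=0 Δ0: w3=0 w4=0 clk=0 w2=1 w1=1 w0=1
  Δ1: clk:0→1
  Δ2: w3:0→1, w4:0→1
  Δ3: w1:1→0
  (3Δ to stable)
t=1 Δ0: w3=1 w4=1 clk=1 w2=1 w1=0 w0=1
  Δ1: clk:1→0
  (1Δ to stable)
t=2 Δ0: w3=1 w4=1 clk=0 w2=1 w1=0 w0=1
  Δ1: clk:0→1
  Δ2: w4:1→0
  (2Δ to stable)
t=3 Δ0: w3=1 w4=0 clk=1 w2=1 w1=0 w0=1
  Δ1: clk:1→0
  (1Δ to stable)
t=4 Δ0: w3=1 w4=0 clk=0 w2=1 w1=0 w0=1
  Δ1: clk:0→1
  Δ2: w4:0→1
  (2Δ to stable)
t=5 Δ0: w3=1 w4=1 clk=1 w2=1 w1=0 w0=1
  Δ1: clk:1→0
  (1Δ to stable)
t=6 Δ0: w3=1 w4=1 clk=0 w2=1 w1=0 w0=1
  Δ1: clk:0→1
  Δ2: w4:1→0
  (2Δ to stable)
t=7 Δ0: w3=1 w4=0 clk=1 w2=1 w1=0 w0=1
  Δ1: clk:1→0
  (1Δ to stable)
t=8 Δ0: w3=1 w4=0 clk=0 w2=1 w1=0 w0=1
  Δ1: clk:0→1
  Δ2: w4:0→1
  (2Δ to stable)
t=9 Δ0: w3=1 w4=1 clk=1 w2=1 w1=0 w0=1
  Δ1: clk:1→0
  (1Δ to stable)
t=10 Δ0: w3=1 w4=1 clk=0 w2=1 w1=0 w0=1
  Δ1: clk:0→1
  Δ2: w4:1→0
  (2Δ to stable)
t=11 Δ0: w3=1 w4=0 clk=1 w2=1 w1=0 w0=1
  Δ1: clk:1→0
  (1Δ to stable)
t=12 Δ0: w3=1 w4=0 clk=0 w2=1 w1=0 w0=1
  Δ1: clk:0→1
  Δ2: w4:0→1
  (2Δ to stable)
t=13 Δ0: w3=1 w4=1 clk=1 w2=1 w1=0 w0=1
  Δ1: clk:1→0
  (1Δ to stable)
t=14 Δ0: w3=1 w4=1 clk=0 w2=1 w1=0 w0=1
  Δ1: clk:0→1
  Δ2: w4:1→0
  (2Δ to stable)
t=15 Δ0: w3=1 w4=0 clk=1 w2=1 w1=0 w0=1
  Δ1: clk:1→0
  (1Δ to stable)
t=16 Δ0: w3=1 w4=0 clk=0 w2=1 w1=0 w0=1
  Δ1: clk:0→1
  Δ2: w4:0→1
  (2Δ to stable)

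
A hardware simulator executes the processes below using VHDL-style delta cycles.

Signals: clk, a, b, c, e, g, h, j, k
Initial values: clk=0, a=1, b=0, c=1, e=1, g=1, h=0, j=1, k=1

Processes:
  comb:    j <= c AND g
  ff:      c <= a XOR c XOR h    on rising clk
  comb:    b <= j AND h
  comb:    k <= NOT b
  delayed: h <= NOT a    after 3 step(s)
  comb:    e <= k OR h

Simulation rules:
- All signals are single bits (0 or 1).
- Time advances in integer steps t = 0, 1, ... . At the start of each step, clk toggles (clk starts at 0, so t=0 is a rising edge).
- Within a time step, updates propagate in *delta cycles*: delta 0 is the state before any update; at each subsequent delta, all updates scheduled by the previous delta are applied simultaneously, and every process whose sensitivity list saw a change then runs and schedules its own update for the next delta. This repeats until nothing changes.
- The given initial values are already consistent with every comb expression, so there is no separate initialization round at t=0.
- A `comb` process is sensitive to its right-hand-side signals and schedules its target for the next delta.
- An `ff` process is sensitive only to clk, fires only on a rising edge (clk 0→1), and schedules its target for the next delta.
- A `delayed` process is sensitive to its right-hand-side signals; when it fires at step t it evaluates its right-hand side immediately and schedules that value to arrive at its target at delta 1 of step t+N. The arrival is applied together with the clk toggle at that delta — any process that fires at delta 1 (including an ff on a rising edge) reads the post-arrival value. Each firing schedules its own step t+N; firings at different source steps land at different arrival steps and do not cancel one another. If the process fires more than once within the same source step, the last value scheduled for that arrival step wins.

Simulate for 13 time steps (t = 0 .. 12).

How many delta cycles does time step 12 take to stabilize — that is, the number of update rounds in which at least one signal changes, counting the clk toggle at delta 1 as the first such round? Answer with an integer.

t=0 Δ0: a=1 h=0 e=1 k=1 b=0 j=1 g=1 c=1 clk=0
  Δ1: clk:0→1
  Δ2: c:1→0
  Δ3: j:1→0
  (3Δ to stable)
t=1 Δ0: a=1 h=0 e=1 k=1 b=0 j=0 g=1 c=0 clk=1
  Δ1: clk:1→0
  (1Δ to stable)
t=2 Δ0: a=1 h=0 e=1 k=1 b=0 j=0 g=1 c=0 clk=0
  Δ1: clk:0→1
  Δ2: c:0→1
  Δ3: j:0→1
  (3Δ to stable)
t=3 Δ0: a=1 h=0 e=1 k=1 b=0 j=1 g=1 c=1 clk=1
  Δ1: clk:1→0
  (1Δ to stable)
t=4 Δ0: a=1 h=0 e=1 k=1 b=0 j=1 g=1 c=1 clk=0
  Δ1: clk:0→1
  Δ2: c:1→0
  Δ3: j:1→0
  (3Δ to stable)
t=5 Δ0: a=1 h=0 e=1 k=1 b=0 j=0 g=1 c=0 clk=1
  Δ1: clk:1→0
  (1Δ to stable)
t=6 Δ0: a=1 h=0 e=1 k=1 b=0 j=0 g=1 c=0 clk=0
  Δ1: clk:0→1
  Δ2: c:0→1
  Δ3: j:0→1
  (3Δ to stable)
t=7 Δ0: a=1 h=0 e=1 k=1 b=0 j=1 g=1 c=1 clk=1
  Δ1: clk:1→0
  (1Δ to stable)
t=8 Δ0: a=1 h=0 e=1 k=1 b=0 j=1 g=1 c=1 clk=0
  Δ1: clk:0→1
  Δ2: c:1→0
  Δ3: j:1→0
  (3Δ to stable)
t=9 Δ0: a=1 h=0 e=1 k=1 b=0 j=0 g=1 c=0 clk=1
  Δ1: clk:1→0
  (1Δ to stable)
t=10 Δ0: a=1 h=0 e=1 k=1 b=0 j=0 g=1 c=0 clk=0
  Δ1: clk:0→1
  Δ2: c:0→1
  Δ3: j:0→1
  (3Δ to stable)
t=11 Δ0: a=1 h=0 e=1 k=1 b=0 j=1 g=1 c=1 clk=1
  Δ1: clk:1→0
  (1Δ to stable)
t=12 Δ0: a=1 h=0 e=1 k=1 b=0 j=1 g=1 c=1 clk=0
  Δ1: clk:0→1
  Δ2: c:1→0
  Δ3: j:1→0
  (3Δ to stable)

3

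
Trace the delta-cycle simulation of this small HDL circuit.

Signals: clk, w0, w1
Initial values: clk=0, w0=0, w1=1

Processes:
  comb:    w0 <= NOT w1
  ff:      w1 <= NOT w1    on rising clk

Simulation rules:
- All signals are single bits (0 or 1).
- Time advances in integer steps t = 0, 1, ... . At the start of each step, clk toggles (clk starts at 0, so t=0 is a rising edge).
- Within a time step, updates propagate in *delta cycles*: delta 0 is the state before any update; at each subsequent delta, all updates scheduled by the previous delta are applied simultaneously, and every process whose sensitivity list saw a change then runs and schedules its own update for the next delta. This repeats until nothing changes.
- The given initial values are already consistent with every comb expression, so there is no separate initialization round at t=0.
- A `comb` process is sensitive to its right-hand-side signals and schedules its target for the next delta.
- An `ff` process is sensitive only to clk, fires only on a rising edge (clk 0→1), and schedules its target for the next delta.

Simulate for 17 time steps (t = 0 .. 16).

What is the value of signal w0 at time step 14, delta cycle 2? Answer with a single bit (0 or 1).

1

t0.Δ0 w0=0 clk=0 w1=1
t0.Δ1 w0=0 clk=1 w1=1
t0.Δ2 w0=0 clk=1 w1=0
t0.Δ3 w0=1 clk=1 w1=0
t1.Δ0 w0=1 clk=1 w1=0
t1.Δ1 w0=1 clk=0 w1=0
t2.Δ0 w0=1 clk=0 w1=0
t2.Δ1 w0=1 clk=1 w1=0
t2.Δ2 w0=1 clk=1 w1=1
t2.Δ3 w0=0 clk=1 w1=1
t3.Δ0 w0=0 clk=1 w1=1
t3.Δ1 w0=0 clk=0 w1=1
t4.Δ0 w0=0 clk=0 w1=1
t4.Δ1 w0=0 clk=1 w1=1
t4.Δ2 w0=0 clk=1 w1=0
t4.Δ3 w0=1 clk=1 w1=0
t5.Δ0 w0=1 clk=1 w1=0
t5.Δ1 w0=1 clk=0 w1=0
t6.Δ0 w0=1 clk=0 w1=0
t6.Δ1 w0=1 clk=1 w1=0
t6.Δ2 w0=1 clk=1 w1=1
t6.Δ3 w0=0 clk=1 w1=1
t7.Δ0 w0=0 clk=1 w1=1
t7.Δ1 w0=0 clk=0 w1=1
t8.Δ0 w0=0 clk=0 w1=1
t8.Δ1 w0=0 clk=1 w1=1
t8.Δ2 w0=0 clk=1 w1=0
t8.Δ3 w0=1 clk=1 w1=0
t9.Δ0 w0=1 clk=1 w1=0
t9.Δ1 w0=1 clk=0 w1=0
t10.Δ0 w0=1 clk=0 w1=0
t10.Δ1 w0=1 clk=1 w1=0
t10.Δ2 w0=1 clk=1 w1=1
t10.Δ3 w0=0 clk=1 w1=1
t11.Δ0 w0=0 clk=1 w1=1
t11.Δ1 w0=0 clk=0 w1=1
t12.Δ0 w0=0 clk=0 w1=1
t12.Δ1 w0=0 clk=1 w1=1
t12.Δ2 w0=0 clk=1 w1=0
t12.Δ3 w0=1 clk=1 w1=0
t13.Δ0 w0=1 clk=1 w1=0
t13.Δ1 w0=1 clk=0 w1=0
t14.Δ0 w0=1 clk=0 w1=0
t14.Δ1 w0=1 clk=1 w1=0
t14.Δ2 w0=1 clk=1 w1=1
t14.Δ3 w0=0 clk=1 w1=1
t15.Δ0 w0=0 clk=1 w1=1
t15.Δ1 w0=0 clk=0 w1=1
t16.Δ0 w0=0 clk=0 w1=1
t16.Δ1 w0=0 clk=1 w1=1
t16.Δ2 w0=0 clk=1 w1=0
t16.Δ3 w0=1 clk=1 w1=0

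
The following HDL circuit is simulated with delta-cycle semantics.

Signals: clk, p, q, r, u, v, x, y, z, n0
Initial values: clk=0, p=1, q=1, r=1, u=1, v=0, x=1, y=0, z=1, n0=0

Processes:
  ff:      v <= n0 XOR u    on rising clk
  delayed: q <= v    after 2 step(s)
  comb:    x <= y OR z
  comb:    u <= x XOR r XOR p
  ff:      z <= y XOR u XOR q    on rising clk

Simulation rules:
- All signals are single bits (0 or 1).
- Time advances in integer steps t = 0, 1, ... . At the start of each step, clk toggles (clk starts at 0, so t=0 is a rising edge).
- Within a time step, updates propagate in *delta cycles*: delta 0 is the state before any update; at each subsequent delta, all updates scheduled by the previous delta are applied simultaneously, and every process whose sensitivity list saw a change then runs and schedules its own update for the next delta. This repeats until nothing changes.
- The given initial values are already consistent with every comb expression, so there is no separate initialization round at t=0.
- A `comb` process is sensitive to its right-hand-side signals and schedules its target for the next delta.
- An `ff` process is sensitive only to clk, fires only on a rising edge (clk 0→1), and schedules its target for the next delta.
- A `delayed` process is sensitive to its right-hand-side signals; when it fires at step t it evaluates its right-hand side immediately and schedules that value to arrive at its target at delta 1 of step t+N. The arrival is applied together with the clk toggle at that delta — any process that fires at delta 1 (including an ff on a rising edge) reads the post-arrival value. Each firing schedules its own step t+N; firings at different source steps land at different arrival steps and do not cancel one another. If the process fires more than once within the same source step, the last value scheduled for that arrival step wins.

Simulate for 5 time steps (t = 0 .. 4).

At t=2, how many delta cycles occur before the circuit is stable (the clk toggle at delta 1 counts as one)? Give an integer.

t0.Δ0 clk=0 y=0 p=1 n0=0 v=0 u=1 r=1 x=1 q=1 z=1
t0.Δ1 clk=1 y=0 p=1 n0=0 v=0 u=1 r=1 x=1 q=1 z=1
t0.Δ2 clk=1 y=0 p=1 n0=0 v=1 u=1 r=1 x=1 q=1 z=0
t0.Δ3 clk=1 y=0 p=1 n0=0 v=1 u=1 r=1 x=0 q=1 z=0
t0.Δ4 clk=1 y=0 p=1 n0=0 v=1 u=0 r=1 x=0 q=1 z=0
t1.Δ0 clk=1 y=0 p=1 n0=0 v=1 u=0 r=1 x=0 q=1 z=0
t1.Δ1 clk=0 y=0 p=1 n0=0 v=1 u=0 r=1 x=0 q=1 z=0
t2.Δ0 clk=0 y=0 p=1 n0=0 v=1 u=0 r=1 x=0 q=1 z=0
t2.Δ1 clk=1 y=0 p=1 n0=0 v=1 u=0 r=1 x=0 q=1 z=0
t2.Δ2 clk=1 y=0 p=1 n0=0 v=0 u=0 r=1 x=0 q=1 z=1
t2.Δ3 clk=1 y=0 p=1 n0=0 v=0 u=0 r=1 x=1 q=1 z=1
t2.Δ4 clk=1 y=0 p=1 n0=0 v=0 u=1 r=1 x=1 q=1 z=1
t3.Δ0 clk=1 y=0 p=1 n0=0 v=0 u=1 r=1 x=1 q=1 z=1
t3.Δ1 clk=0 y=0 p=1 n0=0 v=0 u=1 r=1 x=1 q=1 z=1
t4.Δ0 clk=0 y=0 p=1 n0=0 v=0 u=1 r=1 x=1 q=1 z=1
t4.Δ1 clk=1 y=0 p=1 n0=0 v=0 u=1 r=1 x=1 q=0 z=1
t4.Δ2 clk=1 y=0 p=1 n0=0 v=1 u=1 r=1 x=1 q=0 z=1

4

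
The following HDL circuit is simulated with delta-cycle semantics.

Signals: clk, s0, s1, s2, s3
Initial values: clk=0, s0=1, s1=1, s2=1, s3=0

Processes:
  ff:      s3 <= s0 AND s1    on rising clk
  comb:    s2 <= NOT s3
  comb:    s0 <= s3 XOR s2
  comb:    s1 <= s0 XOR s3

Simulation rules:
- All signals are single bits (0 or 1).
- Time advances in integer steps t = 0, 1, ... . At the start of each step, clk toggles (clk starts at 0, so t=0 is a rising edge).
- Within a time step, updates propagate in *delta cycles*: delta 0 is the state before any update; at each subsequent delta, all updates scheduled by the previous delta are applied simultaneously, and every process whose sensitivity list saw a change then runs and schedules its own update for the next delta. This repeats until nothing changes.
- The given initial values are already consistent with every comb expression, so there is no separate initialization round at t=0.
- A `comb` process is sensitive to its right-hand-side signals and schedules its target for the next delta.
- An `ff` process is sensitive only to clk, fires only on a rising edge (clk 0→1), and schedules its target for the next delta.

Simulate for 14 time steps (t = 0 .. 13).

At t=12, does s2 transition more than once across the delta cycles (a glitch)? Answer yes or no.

t0.Δ0 s3=0 s0=1 s2=1 clk=0 s1=1
t0.Δ1 s3=0 s0=1 s2=1 clk=1 s1=1
t0.Δ2 s3=1 s0=1 s2=1 clk=1 s1=1
t0.Δ3 s3=1 s0=0 s2=0 clk=1 s1=0
t0.Δ4 s3=1 s0=1 s2=0 clk=1 s1=1
t0.Δ5 s3=1 s0=1 s2=0 clk=1 s1=0
t1.Δ0 s3=1 s0=1 s2=0 clk=1 s1=0
t1.Δ1 s3=1 s0=1 s2=0 clk=0 s1=0
t2.Δ0 s3=1 s0=1 s2=0 clk=0 s1=0
t2.Δ1 s3=1 s0=1 s2=0 clk=1 s1=0
t2.Δ2 s3=0 s0=1 s2=0 clk=1 s1=0
t2.Δ3 s3=0 s0=0 s2=1 clk=1 s1=1
t2.Δ4 s3=0 s0=1 s2=1 clk=1 s1=0
t2.Δ5 s3=0 s0=1 s2=1 clk=1 s1=1
t3.Δ0 s3=0 s0=1 s2=1 clk=1 s1=1
t3.Δ1 s3=0 s0=1 s2=1 clk=0 s1=1
t4.Δ0 s3=0 s0=1 s2=1 clk=0 s1=1
t4.Δ1 s3=0 s0=1 s2=1 clk=1 s1=1
t4.Δ2 s3=1 s0=1 s2=1 clk=1 s1=1
t4.Δ3 s3=1 s0=0 s2=0 clk=1 s1=0
t4.Δ4 s3=1 s0=1 s2=0 clk=1 s1=1
t4.Δ5 s3=1 s0=1 s2=0 clk=1 s1=0
t5.Δ0 s3=1 s0=1 s2=0 clk=1 s1=0
t5.Δ1 s3=1 s0=1 s2=0 clk=0 s1=0
t6.Δ0 s3=1 s0=1 s2=0 clk=0 s1=0
t6.Δ1 s3=1 s0=1 s2=0 clk=1 s1=0
t6.Δ2 s3=0 s0=1 s2=0 clk=1 s1=0
t6.Δ3 s3=0 s0=0 s2=1 clk=1 s1=1
t6.Δ4 s3=0 s0=1 s2=1 clk=1 s1=0
t6.Δ5 s3=0 s0=1 s2=1 clk=1 s1=1
t7.Δ0 s3=0 s0=1 s2=1 clk=1 s1=1
t7.Δ1 s3=0 s0=1 s2=1 clk=0 s1=1
t8.Δ0 s3=0 s0=1 s2=1 clk=0 s1=1
t8.Δ1 s3=0 s0=1 s2=1 clk=1 s1=1
t8.Δ2 s3=1 s0=1 s2=1 clk=1 s1=1
t8.Δ3 s3=1 s0=0 s2=0 clk=1 s1=0
t8.Δ4 s3=1 s0=1 s2=0 clk=1 s1=1
t8.Δ5 s3=1 s0=1 s2=0 clk=1 s1=0
t9.Δ0 s3=1 s0=1 s2=0 clk=1 s1=0
t9.Δ1 s3=1 s0=1 s2=0 clk=0 s1=0
t10.Δ0 s3=1 s0=1 s2=0 clk=0 s1=0
t10.Δ1 s3=1 s0=1 s2=0 clk=1 s1=0
t10.Δ2 s3=0 s0=1 s2=0 clk=1 s1=0
t10.Δ3 s3=0 s0=0 s2=1 clk=1 s1=1
t10.Δ4 s3=0 s0=1 s2=1 clk=1 s1=0
t10.Δ5 s3=0 s0=1 s2=1 clk=1 s1=1
t11.Δ0 s3=0 s0=1 s2=1 clk=1 s1=1
t11.Δ1 s3=0 s0=1 s2=1 clk=0 s1=1
t12.Δ0 s3=0 s0=1 s2=1 clk=0 s1=1
t12.Δ1 s3=0 s0=1 s2=1 clk=1 s1=1
t12.Δ2 s3=1 s0=1 s2=1 clk=1 s1=1
t12.Δ3 s3=1 s0=0 s2=0 clk=1 s1=0
t12.Δ4 s3=1 s0=1 s2=0 clk=1 s1=1
t12.Δ5 s3=1 s0=1 s2=0 clk=1 s1=0
t13.Δ0 s3=1 s0=1 s2=0 clk=1 s1=0
t13.Δ1 s3=1 s0=1 s2=0 clk=0 s1=0

no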